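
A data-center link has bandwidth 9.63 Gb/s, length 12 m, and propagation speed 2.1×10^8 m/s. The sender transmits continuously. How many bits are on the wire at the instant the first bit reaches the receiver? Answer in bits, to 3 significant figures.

Propagation delay = 12 / 210000000 = 5.71429e-08 s.
BDP = R × t_prop = 9630000000 × 5.71429e-08 = 550.286 bits.

550 bits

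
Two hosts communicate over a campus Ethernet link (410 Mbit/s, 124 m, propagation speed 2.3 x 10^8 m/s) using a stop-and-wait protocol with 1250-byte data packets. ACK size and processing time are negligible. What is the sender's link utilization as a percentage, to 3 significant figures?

95.8 %

t_tx = L/R = 10000/410000000 = 2.43902e-05 s.
t_prop = 124/2.3e+08 = 5.3913e-07 s; RTT = 1.07826e-06 s.
Cycle = t_tx + RTT = 2.54685e-05 s.
Utilization = t_tx / cycle = 2.43902e-05/2.54685e-05 = 95.8 %.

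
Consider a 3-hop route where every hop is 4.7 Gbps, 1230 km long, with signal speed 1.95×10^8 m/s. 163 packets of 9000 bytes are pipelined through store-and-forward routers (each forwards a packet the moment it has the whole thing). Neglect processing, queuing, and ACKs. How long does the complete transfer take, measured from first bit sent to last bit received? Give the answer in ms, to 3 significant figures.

21.5 ms

Per-hop transmission t_tx = L/R = 72000/4700000000 = 0.0153191 ms.
Per-hop propagation t_prop = 1230000/195000000 = 6.30769 ms.
Pipeline fill: first packet needs 3·t_tx to clear all hops; remaining 162 packets each add one t_tx.
Total = (3+163-1)·t_tx + 3·t_prop = 165·0.0153191 + 3·6.30769 = 21.5 ms.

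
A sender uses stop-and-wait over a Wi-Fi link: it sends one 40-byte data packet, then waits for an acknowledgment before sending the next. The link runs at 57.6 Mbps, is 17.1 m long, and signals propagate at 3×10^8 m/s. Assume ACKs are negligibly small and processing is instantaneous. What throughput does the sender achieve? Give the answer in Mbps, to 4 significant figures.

t_tx = L/R = 320/57600000 = 5.55556e-06 s.
t_prop = 17.1/300000000 = 5.7e-08 s; RTT = 1.14e-07 s.
Cycle = t_tx + RTT = 5.66956e-06 s.
Throughput = L / cycle = 320 / 5.66956e-06 = 56.44 Mbps.

56.44 Mbps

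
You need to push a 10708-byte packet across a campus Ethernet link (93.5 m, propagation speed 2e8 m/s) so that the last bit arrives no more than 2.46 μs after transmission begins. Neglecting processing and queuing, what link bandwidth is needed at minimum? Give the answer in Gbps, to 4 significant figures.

L = 85664 bits.
Propagation delay = 93.5 / 200000000 = 0.4675 μs.
Transmission budget = 2.46 − 0.4675 = 1.9925 μs.
R ≥ L / t_tx = 85664 bits / 1.9925e-06 s = 42.99 Gbps.

42.99 Gbps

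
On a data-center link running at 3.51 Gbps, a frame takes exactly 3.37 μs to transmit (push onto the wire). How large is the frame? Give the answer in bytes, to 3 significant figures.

1480 bytes

L = R × t_tx = 3510000000 b/s × 3.37e-06 s = 11828.7 bits.
In bytes: 11828.7 / 8 = 1480 bytes.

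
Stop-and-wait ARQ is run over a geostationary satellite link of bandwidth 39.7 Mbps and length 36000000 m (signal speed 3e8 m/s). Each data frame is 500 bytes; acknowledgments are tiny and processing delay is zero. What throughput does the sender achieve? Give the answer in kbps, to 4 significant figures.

t_tx = L/R = 4000/39700000 = 0.000100756 s.
t_prop = 36000000/300000000 = 0.12 s; RTT = 0.24 s.
Cycle = t_tx + RTT = 0.240101 s.
Throughput = L / cycle = 4000 / 0.240101 = 16.66 kbps.

16.66 kbps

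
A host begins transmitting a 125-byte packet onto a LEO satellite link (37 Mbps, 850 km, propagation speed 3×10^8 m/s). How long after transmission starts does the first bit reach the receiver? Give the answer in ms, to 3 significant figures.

First bit experiences only propagation delay: d/s = 850000/300000000 = 2.83 ms.

2.83 ms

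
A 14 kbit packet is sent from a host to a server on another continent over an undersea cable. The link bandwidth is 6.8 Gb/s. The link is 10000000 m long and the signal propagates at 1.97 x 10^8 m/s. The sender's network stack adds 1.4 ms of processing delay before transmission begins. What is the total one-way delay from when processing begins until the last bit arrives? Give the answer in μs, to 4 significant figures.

52160 μs

L = 14000 bits.
Transmission delay = L/R = 14000 / 6800000000 = 2.05882 μs.
Propagation delay = d/s = 10000000 m / 197000000 m/s = 50761.4 μs.
Plus processing delay 1.4 ms = 1400 μs.
Total = 52160 μs.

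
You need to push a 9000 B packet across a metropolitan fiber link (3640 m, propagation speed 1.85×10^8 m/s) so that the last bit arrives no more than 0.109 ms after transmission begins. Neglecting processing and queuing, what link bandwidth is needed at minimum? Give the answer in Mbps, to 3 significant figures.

806 Mbps

L = 72000 bits.
Propagation delay = 3640 / 185000000 = 0.0196757 ms.
Transmission budget = 0.109 − 0.0196757 = 0.0893243 ms.
R ≥ L / t_tx = 72000 bits / 8.93243e-05 s = 806 Mbps.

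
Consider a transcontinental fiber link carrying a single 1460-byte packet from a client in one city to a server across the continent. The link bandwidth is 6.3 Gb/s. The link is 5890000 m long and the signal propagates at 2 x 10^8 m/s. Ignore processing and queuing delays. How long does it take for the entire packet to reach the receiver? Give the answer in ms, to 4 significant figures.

29.45 ms

L = 1460 × 8 = 11680 bits.
Transmission delay = L/R = 11680 / 6300000000 = 0.00185397 ms.
Propagation delay = d/s = 5890000 m / 200000000 m/s = 29.45 ms.
Total = 29.45 ms.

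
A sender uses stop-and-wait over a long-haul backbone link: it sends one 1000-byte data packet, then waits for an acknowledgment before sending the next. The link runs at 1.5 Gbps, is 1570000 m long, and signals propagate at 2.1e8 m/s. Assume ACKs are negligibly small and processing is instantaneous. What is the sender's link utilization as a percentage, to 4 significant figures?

0.03566 %

t_tx = L/R = 8000/1500000000 = 5.33333e-06 s.
t_prop = 1570000/210000000 = 0.00747619 s; RTT = 0.0149524 s.
Cycle = t_tx + RTT = 0.0149577 s.
Utilization = t_tx / cycle = 5.33333e-06/0.0149577 = 0.03566 %.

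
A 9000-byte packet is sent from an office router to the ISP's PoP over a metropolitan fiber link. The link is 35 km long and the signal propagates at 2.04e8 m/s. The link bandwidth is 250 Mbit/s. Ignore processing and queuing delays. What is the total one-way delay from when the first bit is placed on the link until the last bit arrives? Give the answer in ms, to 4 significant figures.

0.4596 ms

L = 9000 × 8 = 72000 bits.
Transmission delay = L/R = 72000 / 250000000 = 0.288 ms.
Propagation delay = d/s = 35000 m / 204000000 m/s = 0.171569 ms.
Total = 0.4596 ms.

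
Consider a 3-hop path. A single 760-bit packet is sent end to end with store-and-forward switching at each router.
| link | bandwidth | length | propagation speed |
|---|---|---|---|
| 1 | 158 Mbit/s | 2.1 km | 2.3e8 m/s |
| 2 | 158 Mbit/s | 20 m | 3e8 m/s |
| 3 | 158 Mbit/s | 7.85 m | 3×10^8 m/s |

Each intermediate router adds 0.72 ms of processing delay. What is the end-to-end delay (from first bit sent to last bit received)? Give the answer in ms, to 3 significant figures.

Transmission delay per hop = L/R = 760/158000000 = 0.00481013 ms; 3 hops → 0.0144304 ms.
Propagation delays (d/s per hop): 0.00913043, 6.66667e-05, 2.61667e-05 ms; sum = 0.00922327 ms.
Processing at 2 router(s): 2 × 0.72 ms = 1.44 ms.
End-to-end = 1.46 ms.

1.46 ms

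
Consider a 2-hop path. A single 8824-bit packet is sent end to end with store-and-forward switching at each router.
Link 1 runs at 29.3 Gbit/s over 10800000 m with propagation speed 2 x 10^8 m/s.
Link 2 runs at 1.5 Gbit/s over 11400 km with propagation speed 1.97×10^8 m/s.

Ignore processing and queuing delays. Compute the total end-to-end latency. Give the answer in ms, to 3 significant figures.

112 ms

Transmission delays (L/R per hop): 0.00030116, 0.00588267 ms; sum = 0.00618383 ms.
Propagation delays (d/s per hop): 54, 57.868 ms; sum = 111.868 ms.
End-to-end = 112 ms.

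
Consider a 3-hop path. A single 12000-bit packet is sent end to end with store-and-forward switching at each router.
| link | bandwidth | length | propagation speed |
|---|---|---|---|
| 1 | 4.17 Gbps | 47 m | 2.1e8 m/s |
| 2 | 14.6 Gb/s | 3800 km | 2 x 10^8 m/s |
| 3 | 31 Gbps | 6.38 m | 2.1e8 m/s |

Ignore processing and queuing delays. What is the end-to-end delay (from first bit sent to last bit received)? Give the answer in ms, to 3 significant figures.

19.0 ms

Transmission delays (L/R per hop): 0.0028777, 0.000821918, 0.000387097 ms; sum = 0.00408671 ms.
Propagation delays (d/s per hop): 0.00022381, 19, 3.0381e-05 ms; sum = 19.0003 ms.
End-to-end = 19.0 ms.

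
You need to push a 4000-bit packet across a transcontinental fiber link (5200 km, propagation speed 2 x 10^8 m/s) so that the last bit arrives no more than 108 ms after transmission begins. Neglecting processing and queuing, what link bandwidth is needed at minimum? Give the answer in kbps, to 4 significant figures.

Propagation delay = 5200000 / 200000000 = 26 ms.
Transmission budget = 108 − 26 = 82 ms.
R ≥ L / t_tx = 4000 bits / 0.082 s = 48.78 kbps.

48.78 kbps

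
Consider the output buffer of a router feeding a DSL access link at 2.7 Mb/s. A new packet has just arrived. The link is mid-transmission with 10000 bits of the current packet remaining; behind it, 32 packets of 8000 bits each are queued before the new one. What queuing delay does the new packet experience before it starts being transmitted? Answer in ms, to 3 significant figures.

98.5 ms

Each queued packet: L/R = 8000/2700000 = 2.96296 ms.
32 queued → 94.8148 ms.
Plus remaining 10000 bits of current packet: 3.7037 ms.
Queuing delay = 98.5 ms.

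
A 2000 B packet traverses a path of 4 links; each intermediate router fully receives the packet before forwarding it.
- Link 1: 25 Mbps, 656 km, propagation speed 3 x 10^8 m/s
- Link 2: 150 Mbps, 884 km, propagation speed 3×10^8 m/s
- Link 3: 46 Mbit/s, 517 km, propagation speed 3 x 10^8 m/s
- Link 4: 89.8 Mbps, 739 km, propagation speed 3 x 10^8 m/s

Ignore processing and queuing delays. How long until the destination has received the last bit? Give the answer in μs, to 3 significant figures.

10600 μs

L = 2000 × 8 = 16000 bits.
Transmission delays (L/R per hop): 640, 106.667, 347.826, 178.174 μs; sum = 1272.67 μs.
Propagation delays (d/s per hop): 2186.67, 2946.67, 1723.33, 2463.33 μs; sum = 9320 μs.
End-to-end = 10600 μs.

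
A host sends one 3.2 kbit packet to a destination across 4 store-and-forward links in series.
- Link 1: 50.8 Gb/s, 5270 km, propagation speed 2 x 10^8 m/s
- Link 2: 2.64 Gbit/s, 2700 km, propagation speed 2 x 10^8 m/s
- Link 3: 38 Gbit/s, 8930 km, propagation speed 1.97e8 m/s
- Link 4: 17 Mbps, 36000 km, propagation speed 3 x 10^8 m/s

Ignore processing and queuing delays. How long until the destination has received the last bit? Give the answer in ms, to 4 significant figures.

L = 3200 bits.
Transmission delays (L/R per hop): 6.29921e-05, 0.00121212, 8.42105e-05, 0.188235 ms; sum = 0.189595 ms.
Propagation delays (d/s per hop): 26.35, 13.5, 45.3299, 120 ms; sum = 205.18 ms.
End-to-end = 205.4 ms.

205.4 ms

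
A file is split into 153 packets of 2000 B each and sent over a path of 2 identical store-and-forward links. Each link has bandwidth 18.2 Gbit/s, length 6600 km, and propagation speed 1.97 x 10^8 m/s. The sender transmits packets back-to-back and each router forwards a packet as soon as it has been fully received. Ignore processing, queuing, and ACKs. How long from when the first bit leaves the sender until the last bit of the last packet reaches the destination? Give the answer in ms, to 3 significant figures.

67.1 ms

Per-hop transmission t_tx = L/R = 16000/18200000000 = 0.000879121 ms.
Per-hop propagation t_prop = 6600000/197000000 = 33.5025 ms.
Pipeline fill: first packet needs 2·t_tx to clear all hops; remaining 152 packets each add one t_tx.
Total = (2+153-1)·t_tx + 2·t_prop = 154·0.000879121 + 2·33.5025 = 67.1 ms.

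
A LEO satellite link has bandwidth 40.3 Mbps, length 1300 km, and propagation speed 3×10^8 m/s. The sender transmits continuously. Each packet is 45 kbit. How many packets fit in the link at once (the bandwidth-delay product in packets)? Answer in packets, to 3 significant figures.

3.88 packets

Propagation delay = 1300000 / 300000000 = 0.00433333 s.
BDP = R × t_prop = 40300000 × 0.00433333 = 174633 bits.
In packets of 45000 bits: 3.88 packets.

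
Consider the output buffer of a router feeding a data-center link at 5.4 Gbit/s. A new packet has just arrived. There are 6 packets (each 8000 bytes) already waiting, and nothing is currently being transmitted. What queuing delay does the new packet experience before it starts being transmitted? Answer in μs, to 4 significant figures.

71.11 μs

Each queued packet: L/R = 64000/5400000000 = 11.8519 μs.
6 queued → 71.1111 μs.
Queuing delay = 71.11 μs.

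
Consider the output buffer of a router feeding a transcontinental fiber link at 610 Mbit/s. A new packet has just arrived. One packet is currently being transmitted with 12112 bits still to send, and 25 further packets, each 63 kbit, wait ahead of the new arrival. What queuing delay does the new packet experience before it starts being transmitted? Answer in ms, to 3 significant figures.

Each queued packet: L/R = 63000/610000000 = 0.103279 ms.
25 queued → 2.58197 ms.
Plus remaining 12112 bits of current packet: 0.0198557 ms.
Queuing delay = 2.60 ms.

2.60 ms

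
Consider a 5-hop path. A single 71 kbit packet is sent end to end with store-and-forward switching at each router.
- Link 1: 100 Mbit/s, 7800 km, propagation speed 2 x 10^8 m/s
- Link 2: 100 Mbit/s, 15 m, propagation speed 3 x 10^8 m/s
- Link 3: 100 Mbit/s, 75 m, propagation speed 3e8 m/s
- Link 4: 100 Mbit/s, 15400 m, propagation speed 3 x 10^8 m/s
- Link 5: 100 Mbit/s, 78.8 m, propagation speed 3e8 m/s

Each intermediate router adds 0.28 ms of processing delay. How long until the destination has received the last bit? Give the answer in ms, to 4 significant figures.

43.72 ms

L = 71000 bits.
Transmission delay per hop = L/R = 71000/100000000 = 0.71 ms; 5 hops → 3.55 ms.
Propagation delays (d/s per hop): 39, 5e-05, 0.00025, 0.0513333, 0.000262667 ms; sum = 39.0519 ms.
Processing at 4 router(s): 4 × 0.28 ms = 1.12 ms.
End-to-end = 43.72 ms.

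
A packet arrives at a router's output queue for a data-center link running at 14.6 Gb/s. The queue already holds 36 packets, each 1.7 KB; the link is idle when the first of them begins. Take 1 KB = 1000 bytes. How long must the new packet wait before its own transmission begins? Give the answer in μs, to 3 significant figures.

33.5 μs

Each queued packet: L/R = 13600/14600000000 = 0.931507 μs.
36 queued → 33.5342 μs.
Queuing delay = 33.5 μs.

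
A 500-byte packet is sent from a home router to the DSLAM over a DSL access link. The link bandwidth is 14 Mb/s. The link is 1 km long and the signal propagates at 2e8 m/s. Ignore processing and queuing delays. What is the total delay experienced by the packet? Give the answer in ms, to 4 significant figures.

0.2907 ms

L = 500 × 8 = 4000 bits.
Transmission delay = L/R = 4000 / 14000000 = 0.285714 ms.
Propagation delay = d/s = 1000 m / 200000000 m/s = 0.005 ms.
Total = 0.2907 ms.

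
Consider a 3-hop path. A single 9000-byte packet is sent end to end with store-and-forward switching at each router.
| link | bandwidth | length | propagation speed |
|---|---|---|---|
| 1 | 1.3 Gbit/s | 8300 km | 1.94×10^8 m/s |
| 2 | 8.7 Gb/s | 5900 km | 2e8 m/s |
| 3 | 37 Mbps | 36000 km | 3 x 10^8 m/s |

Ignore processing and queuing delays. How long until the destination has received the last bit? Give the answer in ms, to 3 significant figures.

194 ms

L = 9000 × 8 = 72000 bits.
Transmission delays (L/R per hop): 0.0553846, 0.00827586, 1.94595 ms; sum = 2.00961 ms.
Propagation delays (d/s per hop): 42.7835, 29.5, 120 ms; sum = 192.284 ms.
End-to-end = 194 ms.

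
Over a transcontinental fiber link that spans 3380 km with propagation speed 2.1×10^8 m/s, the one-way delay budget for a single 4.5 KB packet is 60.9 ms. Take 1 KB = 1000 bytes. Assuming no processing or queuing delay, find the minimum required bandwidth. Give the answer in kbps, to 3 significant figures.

L = 36000 bits.
Propagation delay = 3380000 / 210000000 = 16.0952 ms.
Transmission budget = 60.9 − 16.0952 = 44.8048 ms.
R ≥ L / t_tx = 36000 bits / 0.0448048 s = 803 kbps.

803 kbps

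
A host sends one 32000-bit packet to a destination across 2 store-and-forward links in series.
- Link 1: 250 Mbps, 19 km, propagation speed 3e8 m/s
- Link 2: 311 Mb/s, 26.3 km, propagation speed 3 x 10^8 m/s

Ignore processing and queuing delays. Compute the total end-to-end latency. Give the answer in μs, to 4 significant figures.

Transmission delays (L/R per hop): 128, 102.894 μs; sum = 230.894 μs.
Propagation delays (d/s per hop): 63.3333, 87.6667 μs; sum = 151 μs.
End-to-end = 381.9 μs.

381.9 μs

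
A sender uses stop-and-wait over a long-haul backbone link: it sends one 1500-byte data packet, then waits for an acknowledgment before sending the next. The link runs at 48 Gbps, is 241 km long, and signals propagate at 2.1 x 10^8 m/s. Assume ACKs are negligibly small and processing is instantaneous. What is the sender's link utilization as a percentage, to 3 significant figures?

t_tx = L/R = 12000/48000000000 = 2.5e-07 s.
t_prop = 241000/210000000 = 0.00114762 s; RTT = 0.00229524 s.
Cycle = t_tx + RTT = 0.00229549 s.
Utilization = t_tx / cycle = 2.5e-07/0.00229549 = 0.0109 %.

0.0109 %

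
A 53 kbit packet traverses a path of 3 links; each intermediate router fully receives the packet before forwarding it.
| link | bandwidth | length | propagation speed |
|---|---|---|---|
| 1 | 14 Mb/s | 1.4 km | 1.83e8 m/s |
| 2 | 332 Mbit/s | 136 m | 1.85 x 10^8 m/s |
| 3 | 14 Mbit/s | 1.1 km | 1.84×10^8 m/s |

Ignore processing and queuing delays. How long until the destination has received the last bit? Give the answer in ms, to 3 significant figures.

L = 53000 bits.
Transmission delays (L/R per hop): 3.78571, 0.159639, 3.78571 ms; sum = 7.73107 ms.
Propagation delays (d/s per hop): 0.00765027, 0.000735135, 0.00597826 ms; sum = 0.0143637 ms.
End-to-end = 7.75 ms.

7.75 ms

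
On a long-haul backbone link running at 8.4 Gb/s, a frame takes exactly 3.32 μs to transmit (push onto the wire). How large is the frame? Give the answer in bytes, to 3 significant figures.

3490 bytes

L = R × t_tx = 8400000000 b/s × 3.32e-06 s = 27888 bits.
In bytes: 27888 / 8 = 3490 bytes.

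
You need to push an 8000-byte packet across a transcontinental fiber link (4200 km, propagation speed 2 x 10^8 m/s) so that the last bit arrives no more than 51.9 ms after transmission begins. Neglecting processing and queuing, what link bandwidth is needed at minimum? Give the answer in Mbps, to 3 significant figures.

2.07 Mbps

L = 64000 bits.
Propagation delay = 4200000 / 200000000 = 21 ms.
Transmission budget = 51.9 − 21 = 30.9 ms.
R ≥ L / t_tx = 64000 bits / 0.0309 s = 2.07 Mbps.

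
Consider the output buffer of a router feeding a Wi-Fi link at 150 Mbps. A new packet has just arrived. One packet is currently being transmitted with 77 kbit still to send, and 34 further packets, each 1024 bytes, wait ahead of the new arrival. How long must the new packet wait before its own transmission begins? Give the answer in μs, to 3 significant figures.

Each queued packet: L/R = 8192/150000000 = 54.6133 μs.
34 queued → 1856.85 μs.
Plus remaining 77000 bits of current packet: 513.333 μs.
Queuing delay = 2370 μs.

2370 μs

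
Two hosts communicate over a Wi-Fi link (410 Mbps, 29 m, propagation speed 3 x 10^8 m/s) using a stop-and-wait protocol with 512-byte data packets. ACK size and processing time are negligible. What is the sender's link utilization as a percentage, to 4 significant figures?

t_tx = L/R = 4096/410000000 = 9.99024e-06 s.
t_prop = 29/300000000 = 9.66667e-08 s; RTT = 1.93333e-07 s.
Cycle = t_tx + RTT = 1.01836e-05 s.
Utilization = t_tx / cycle = 9.99024e-06/1.01836e-05 = 98.10 %.

98.10 %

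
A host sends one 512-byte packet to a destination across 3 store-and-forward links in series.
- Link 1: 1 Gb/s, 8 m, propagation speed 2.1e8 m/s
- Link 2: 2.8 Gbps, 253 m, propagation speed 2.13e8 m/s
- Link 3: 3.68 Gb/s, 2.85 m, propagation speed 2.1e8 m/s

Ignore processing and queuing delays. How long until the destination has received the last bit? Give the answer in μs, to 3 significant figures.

L = 512 × 8 = 4096 bits.
Transmission delays (L/R per hop): 4.096, 1.46286, 1.11304 μs; sum = 6.6719 μs.
Propagation delays (d/s per hop): 0.0380952, 1.18779, 0.0135714 μs; sum = 1.23946 μs.
End-to-end = 7.91 μs.

7.91 μs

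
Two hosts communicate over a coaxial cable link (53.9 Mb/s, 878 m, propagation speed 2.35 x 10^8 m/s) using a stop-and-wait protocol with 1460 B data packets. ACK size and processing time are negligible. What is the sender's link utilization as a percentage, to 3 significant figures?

t_tx = L/R = 11680/53900000 = 0.000216698 s.
t_prop = 878/235000000 = 3.73617e-06 s; RTT = 7.47234e-06 s.
Cycle = t_tx + RTT = 0.00022417 s.
Utilization = t_tx / cycle = 0.000216698/0.00022417 = 96.7 %.

96.7 %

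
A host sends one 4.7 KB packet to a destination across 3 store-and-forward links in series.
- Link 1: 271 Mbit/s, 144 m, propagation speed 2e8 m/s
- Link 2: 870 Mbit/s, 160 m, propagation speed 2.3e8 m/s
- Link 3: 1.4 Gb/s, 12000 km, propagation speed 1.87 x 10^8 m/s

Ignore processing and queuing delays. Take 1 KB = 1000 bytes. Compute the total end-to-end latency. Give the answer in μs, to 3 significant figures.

L = 37600 bits.
Transmission delays (L/R per hop): 138.745, 43.2184, 26.8571 μs; sum = 208.821 μs.
Propagation delays (d/s per hop): 0.72, 0.695652, 64171.1 μs; sum = 64172.5 μs.
End-to-end = 64400 μs.

64400 μs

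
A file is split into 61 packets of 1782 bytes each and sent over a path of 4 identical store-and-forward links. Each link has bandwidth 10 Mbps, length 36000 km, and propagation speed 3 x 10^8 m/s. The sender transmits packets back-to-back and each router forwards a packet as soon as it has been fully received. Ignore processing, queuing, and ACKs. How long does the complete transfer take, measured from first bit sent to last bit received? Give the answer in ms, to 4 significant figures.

Per-hop transmission t_tx = L/R = 14256/10000000 = 1.4256 ms.
Per-hop propagation t_prop = 36000000/300000000 = 120 ms.
Pipeline fill: first packet needs 4·t_tx to clear all hops; remaining 60 packets each add one t_tx.
Total = (4+61-1)·t_tx + 4·t_prop = 64·1.4256 + 4·120 = 571.2 ms.

571.2 ms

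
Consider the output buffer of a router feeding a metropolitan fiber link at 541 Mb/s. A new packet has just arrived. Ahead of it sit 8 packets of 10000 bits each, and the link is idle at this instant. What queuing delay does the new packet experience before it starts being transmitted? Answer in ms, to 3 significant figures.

Each queued packet: L/R = 10000/541000000 = 0.0184843 ms.
8 queued → 0.147874 ms.
Queuing delay = 0.148 ms.

0.148 ms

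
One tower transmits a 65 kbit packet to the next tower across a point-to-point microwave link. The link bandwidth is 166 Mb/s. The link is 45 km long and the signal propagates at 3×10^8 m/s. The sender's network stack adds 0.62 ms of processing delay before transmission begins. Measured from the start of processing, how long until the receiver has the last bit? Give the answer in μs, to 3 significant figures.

1160 μs

L = 65000 bits.
Transmission delay = L/R = 65000 / 166000000 = 391.566 μs.
Propagation delay = d/s = 45000 m / 300000000 m/s = 150 μs.
Plus processing delay 0.62 ms = 620 μs.
Total = 1160 μs.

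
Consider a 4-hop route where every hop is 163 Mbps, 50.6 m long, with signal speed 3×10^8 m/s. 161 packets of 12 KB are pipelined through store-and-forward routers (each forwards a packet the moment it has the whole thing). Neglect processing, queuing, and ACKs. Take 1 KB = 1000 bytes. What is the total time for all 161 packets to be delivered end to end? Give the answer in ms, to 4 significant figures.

96.59 ms

Per-hop transmission t_tx = L/R = 96000/163000000 = 0.588957 ms.
Per-hop propagation t_prop = 50.6/300000000 = 0.000168667 ms.
Pipeline fill: first packet needs 4·t_tx to clear all hops; remaining 160 packets each add one t_tx.
Total = (4+161-1)·t_tx + 4·t_prop = 164·0.588957 + 4·0.000168667 = 96.59 ms.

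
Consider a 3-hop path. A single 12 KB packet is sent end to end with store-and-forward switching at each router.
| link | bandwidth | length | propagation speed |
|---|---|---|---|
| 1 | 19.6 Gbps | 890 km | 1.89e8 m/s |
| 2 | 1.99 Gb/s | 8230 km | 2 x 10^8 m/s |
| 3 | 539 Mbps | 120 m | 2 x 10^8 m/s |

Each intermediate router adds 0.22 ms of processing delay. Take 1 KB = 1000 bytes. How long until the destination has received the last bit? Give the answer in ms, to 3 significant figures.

46.5 ms

L = 96000 bits.
Transmission delays (L/R per hop): 0.00489796, 0.0482412, 0.178108 ms; sum = 0.231247 ms.
Propagation delays (d/s per hop): 4.70899, 41.15, 0.0006 ms; sum = 45.8596 ms.
Processing at 2 router(s): 2 × 0.22 ms = 0.44 ms.
End-to-end = 46.5 ms.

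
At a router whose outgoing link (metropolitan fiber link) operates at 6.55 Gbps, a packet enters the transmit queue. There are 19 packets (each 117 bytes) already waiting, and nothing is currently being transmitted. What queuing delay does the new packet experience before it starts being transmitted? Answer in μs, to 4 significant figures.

Each queued packet: L/R = 936/6550000000 = 0.142901 μs.
19 queued → 2.71511 μs.
Queuing delay = 2.715 μs.

2.715 μs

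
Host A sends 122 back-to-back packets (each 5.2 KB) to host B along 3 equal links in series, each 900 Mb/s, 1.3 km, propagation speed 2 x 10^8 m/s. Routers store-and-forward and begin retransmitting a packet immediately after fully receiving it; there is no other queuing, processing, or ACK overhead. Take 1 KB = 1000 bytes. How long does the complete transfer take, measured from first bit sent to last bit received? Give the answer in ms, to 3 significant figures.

5.75 ms

Per-hop transmission t_tx = L/R = 41600/900000000 = 0.0462222 ms.
Per-hop propagation t_prop = 1300/200000000 = 0.0065 ms.
Pipeline fill: first packet needs 3·t_tx to clear all hops; remaining 121 packets each add one t_tx.
Total = (3+122-1)·t_tx + 3·t_prop = 124·0.0462222 + 3·0.0065 = 5.75 ms.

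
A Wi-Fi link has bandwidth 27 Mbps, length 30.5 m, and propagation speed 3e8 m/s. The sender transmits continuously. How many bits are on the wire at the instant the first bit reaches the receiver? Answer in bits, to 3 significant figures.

2.75 bits

Propagation delay = 30.5 / 300000000 = 1.01667e-07 s.
BDP = R × t_prop = 27000000 × 1.01667e-07 = 2.745 bits.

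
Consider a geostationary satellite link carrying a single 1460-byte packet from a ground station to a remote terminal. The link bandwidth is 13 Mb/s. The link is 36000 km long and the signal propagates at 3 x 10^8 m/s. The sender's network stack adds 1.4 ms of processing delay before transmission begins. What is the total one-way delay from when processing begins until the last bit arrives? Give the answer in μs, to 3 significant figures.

L = 1460 × 8 = 11680 bits.
Transmission delay = L/R = 11680 / 13000000 = 898.462 μs.
Propagation delay = d/s = 36000000 m / 300000000 m/s = 120000 μs.
Plus processing delay 1.4 ms = 1400 μs.
Total = 122000 μs.

122000 μs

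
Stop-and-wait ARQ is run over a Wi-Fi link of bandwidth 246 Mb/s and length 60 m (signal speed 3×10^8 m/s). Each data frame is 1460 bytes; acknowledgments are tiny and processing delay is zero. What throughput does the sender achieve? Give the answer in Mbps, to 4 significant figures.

t_tx = L/R = 11680/246000000 = 4.74797e-05 s.
t_prop = 60/300000000 = 2e-07 s; RTT = 4e-07 s.
Cycle = t_tx + RTT = 4.78797e-05 s.
Throughput = L / cycle = 11680 / 4.78797e-05 = 243.9 Mbps.

243.9 Mbps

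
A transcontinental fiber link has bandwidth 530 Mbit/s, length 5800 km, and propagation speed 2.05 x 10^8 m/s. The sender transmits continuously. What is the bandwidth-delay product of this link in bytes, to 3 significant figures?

Propagation delay = 5800000 / 2.05e+08 = 0.0282927 s.
BDP = R × t_prop = 530000000 × 0.0282927 = 14995100 bits.
In bytes: 14995100/8 = 1870000 bytes.

1870000 bytes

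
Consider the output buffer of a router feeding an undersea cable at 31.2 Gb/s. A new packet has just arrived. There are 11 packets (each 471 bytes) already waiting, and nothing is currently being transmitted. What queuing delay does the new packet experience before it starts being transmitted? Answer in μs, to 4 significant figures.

1.328 μs

Each queued packet: L/R = 3768/31200000000 = 0.120769 μs.
11 queued → 1.32846 μs.
Queuing delay = 1.328 μs.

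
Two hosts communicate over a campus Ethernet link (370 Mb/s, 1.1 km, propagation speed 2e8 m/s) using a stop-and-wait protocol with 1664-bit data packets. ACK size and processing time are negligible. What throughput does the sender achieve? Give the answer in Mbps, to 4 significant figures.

t_tx = L/R = 1664/370000000 = 4.4973e-06 s.
t_prop = 1100/200000000 = 5.5e-06 s; RTT = 1.1e-05 s.
Cycle = t_tx + RTT = 1.54973e-05 s.
Throughput = L / cycle = 1664 / 1.54973e-05 = 107.4 Mbps.

107.4 Mbps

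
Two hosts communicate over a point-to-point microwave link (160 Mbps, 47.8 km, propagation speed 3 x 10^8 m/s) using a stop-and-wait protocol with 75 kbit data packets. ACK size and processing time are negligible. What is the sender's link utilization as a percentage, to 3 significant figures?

59.5 %

t_tx = L/R = 75000/160000000 = 0.00046875 s.
t_prop = 47800/300000000 = 0.000159333 s; RTT = 0.000318667 s.
Cycle = t_tx + RTT = 0.000787417 s.
Utilization = t_tx / cycle = 0.00046875/0.000787417 = 59.5 %.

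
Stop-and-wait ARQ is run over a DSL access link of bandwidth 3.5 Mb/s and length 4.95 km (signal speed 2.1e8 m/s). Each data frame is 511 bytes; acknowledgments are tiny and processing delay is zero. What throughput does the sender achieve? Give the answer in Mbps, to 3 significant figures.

3.36 Mbps

t_tx = L/R = 4088/3500000 = 0.001168 s.
t_prop = 4950/210000000 = 2.35714e-05 s; RTT = 4.71429e-05 s.
Cycle = t_tx + RTT = 0.00121514 s.
Throughput = L / cycle = 4088 / 0.00121514 = 3.36 Mbps.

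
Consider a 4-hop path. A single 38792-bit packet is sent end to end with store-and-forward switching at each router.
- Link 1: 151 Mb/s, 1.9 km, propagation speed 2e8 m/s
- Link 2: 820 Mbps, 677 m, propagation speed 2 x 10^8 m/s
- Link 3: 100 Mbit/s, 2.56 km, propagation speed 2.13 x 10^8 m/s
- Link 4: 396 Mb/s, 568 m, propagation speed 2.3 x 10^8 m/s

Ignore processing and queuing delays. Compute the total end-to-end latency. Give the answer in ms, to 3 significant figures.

0.817 ms

Transmission delays (L/R per hop): 0.256901, 0.0473073, 0.38792, 0.0979596 ms; sum = 0.790088 ms.
Propagation delays (d/s per hop): 0.0095, 0.003385, 0.0120188, 0.00246957 ms; sum = 0.0273733 ms.
End-to-end = 0.817 ms.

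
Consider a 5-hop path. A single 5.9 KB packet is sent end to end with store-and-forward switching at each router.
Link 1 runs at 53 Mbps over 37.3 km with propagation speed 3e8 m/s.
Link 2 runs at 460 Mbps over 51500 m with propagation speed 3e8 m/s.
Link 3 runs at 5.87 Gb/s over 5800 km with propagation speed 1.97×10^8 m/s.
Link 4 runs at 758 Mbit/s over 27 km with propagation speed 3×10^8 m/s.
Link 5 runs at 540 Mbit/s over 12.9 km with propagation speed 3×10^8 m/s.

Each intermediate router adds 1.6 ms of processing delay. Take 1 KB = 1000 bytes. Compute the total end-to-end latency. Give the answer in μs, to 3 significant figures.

L = 47200 bits.
Transmission delays (L/R per hop): 890.566, 102.609, 8.04089, 62.2691, 87.4074 μs; sum = 1150.89 μs.
Propagation delays (d/s per hop): 124.333, 171.667, 29441.6, 90, 43 μs; sum = 29870.6 μs.
Processing at 4 router(s): 4 × 1.6 ms = 6400 μs.
End-to-end = 37400 μs.

37400 μs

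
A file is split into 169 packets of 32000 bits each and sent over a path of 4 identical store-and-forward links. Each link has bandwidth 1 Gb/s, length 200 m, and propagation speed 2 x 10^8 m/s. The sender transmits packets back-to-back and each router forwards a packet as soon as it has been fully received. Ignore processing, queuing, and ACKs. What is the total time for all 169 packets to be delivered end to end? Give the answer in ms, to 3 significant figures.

5.51 ms

Per-hop transmission t_tx = L/R = 32000/1000000000 = 0.032 ms.
Per-hop propagation t_prop = 200/200000000 = 0.001 ms.
Pipeline fill: first packet needs 4·t_tx to clear all hops; remaining 168 packets each add one t_tx.
Total = (4+169-1)·t_tx + 4·t_prop = 172·0.032 + 4·0.001 = 5.51 ms.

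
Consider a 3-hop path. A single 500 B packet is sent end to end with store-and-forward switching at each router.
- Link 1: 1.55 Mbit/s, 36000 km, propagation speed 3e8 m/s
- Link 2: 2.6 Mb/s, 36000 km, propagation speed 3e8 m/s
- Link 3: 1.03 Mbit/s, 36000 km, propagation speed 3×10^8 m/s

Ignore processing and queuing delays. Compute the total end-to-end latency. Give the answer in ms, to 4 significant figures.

L = 500 × 8 = 4000 bits.
Transmission delays (L/R per hop): 2.58065, 1.53846, 3.8835 ms; sum = 8.0026 ms.
Propagation delays (d/s per hop): 120, 120, 120 ms; sum = 360 ms.
End-to-end = 368.0 ms.

368.0 ms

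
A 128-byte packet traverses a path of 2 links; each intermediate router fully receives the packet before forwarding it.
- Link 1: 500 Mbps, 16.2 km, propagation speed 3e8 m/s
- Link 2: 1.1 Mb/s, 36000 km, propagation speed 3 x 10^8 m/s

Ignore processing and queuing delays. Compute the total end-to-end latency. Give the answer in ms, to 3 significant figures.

L = 128 × 8 = 1024 bits.
Transmission delays (L/R per hop): 0.002048, 0.930909 ms; sum = 0.932957 ms.
Propagation delays (d/s per hop): 0.054, 120 ms; sum = 120.054 ms.
End-to-end = 121 ms.

121 ms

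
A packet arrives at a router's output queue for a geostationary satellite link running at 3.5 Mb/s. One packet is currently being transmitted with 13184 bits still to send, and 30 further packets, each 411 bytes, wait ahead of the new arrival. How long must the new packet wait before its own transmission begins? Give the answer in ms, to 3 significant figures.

Each queued packet: L/R = 3288/3500000 = 0.939429 ms.
30 queued → 28.1829 ms.
Plus remaining 13184 bits of current packet: 3.76686 ms.
Queuing delay = 31.9 ms.

31.9 ms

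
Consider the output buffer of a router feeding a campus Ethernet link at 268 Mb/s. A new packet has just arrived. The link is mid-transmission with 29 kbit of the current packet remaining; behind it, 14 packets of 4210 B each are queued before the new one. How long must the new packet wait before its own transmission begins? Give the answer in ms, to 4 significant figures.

1.868 ms

Each queued packet: L/R = 33680/268000000 = 0.125672 ms.
14 queued → 1.7594 ms.
Plus remaining 29000 bits of current packet: 0.108209 ms.
Queuing delay = 1.868 ms.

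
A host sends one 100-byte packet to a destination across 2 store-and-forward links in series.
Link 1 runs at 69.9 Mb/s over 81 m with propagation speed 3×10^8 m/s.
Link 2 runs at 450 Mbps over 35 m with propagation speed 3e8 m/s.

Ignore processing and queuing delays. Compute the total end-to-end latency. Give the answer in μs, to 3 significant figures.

13.6 μs

L = 100 × 8 = 800 bits.
Transmission delays (L/R per hop): 11.4449, 1.77778 μs; sum = 13.2227 μs.
Propagation delays (d/s per hop): 0.27, 0.116667 μs; sum = 0.386667 μs.
End-to-end = 13.6 μs.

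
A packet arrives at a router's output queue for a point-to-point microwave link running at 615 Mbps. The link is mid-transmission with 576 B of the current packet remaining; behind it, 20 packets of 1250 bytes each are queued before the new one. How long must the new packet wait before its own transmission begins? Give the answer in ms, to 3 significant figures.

0.333 ms

Each queued packet: L/R = 10000/615000000 = 0.0162602 ms.
20 queued → 0.325203 ms.
Plus remaining 4608 bits of current packet: 0.00749268 ms.
Queuing delay = 0.333 ms.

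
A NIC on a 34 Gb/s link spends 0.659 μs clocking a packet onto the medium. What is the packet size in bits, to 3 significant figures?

L = R × t_tx = 34000000000 b/s × 6.59e-07 s = 22406 bits.

22400 bits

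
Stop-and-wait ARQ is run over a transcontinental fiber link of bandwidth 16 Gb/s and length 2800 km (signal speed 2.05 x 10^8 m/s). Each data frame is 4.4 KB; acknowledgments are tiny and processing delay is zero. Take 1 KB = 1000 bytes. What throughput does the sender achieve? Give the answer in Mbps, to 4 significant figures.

t_tx = L/R = 35200/16000000000 = 2.2e-06 s.
t_prop = 2800000/2.05e+08 = 0.0136585 s; RTT = 0.0273171 s.
Cycle = t_tx + RTT = 0.0273193 s.
Throughput = L / cycle = 35200 / 0.0273193 = 1.288 Mbps.

1.288 Mbps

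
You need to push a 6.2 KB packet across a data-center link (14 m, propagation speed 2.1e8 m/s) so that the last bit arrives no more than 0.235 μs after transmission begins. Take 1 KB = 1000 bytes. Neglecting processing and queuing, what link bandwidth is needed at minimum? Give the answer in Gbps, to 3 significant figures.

295 Gbps

L = 49600 bits.
Propagation delay = 14 / 210000000 = 0.0666667 μs.
Transmission budget = 0.235 − 0.0666667 = 0.168333 μs.
R ≥ L / t_tx = 49600 bits / 1.68333e-07 s = 295 Gbps.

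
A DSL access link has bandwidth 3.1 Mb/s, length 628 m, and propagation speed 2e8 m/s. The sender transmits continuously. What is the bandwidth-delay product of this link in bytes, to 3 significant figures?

Propagation delay = 628 / 200000000 = 3.14e-06 s.
BDP = R × t_prop = 3100000 × 3.14e-06 = 9.734 bits.
In bytes: 9.734/8 = 1.22 bytes.

1.22 bytes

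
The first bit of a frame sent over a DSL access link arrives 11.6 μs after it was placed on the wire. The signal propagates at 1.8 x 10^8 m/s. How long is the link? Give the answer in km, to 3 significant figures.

2.09 km

d = s × t_prop = 180000000 × 1.16e-05 = 2.09 km.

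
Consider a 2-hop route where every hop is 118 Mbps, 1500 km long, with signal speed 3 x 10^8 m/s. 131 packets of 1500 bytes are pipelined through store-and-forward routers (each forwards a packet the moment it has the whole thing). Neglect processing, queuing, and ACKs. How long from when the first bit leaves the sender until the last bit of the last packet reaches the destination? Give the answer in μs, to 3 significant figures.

23400 μs

Per-hop transmission t_tx = L/R = 12000/118000000 = 101.695 μs.
Per-hop propagation t_prop = 1500000/300000000 = 5000 μs.
Pipeline fill: first packet needs 2·t_tx to clear all hops; remaining 130 packets each add one t_tx.
Total = (2+131-1)·t_tx + 2·t_prop = 132·101.695 + 2·5000 = 23400 μs.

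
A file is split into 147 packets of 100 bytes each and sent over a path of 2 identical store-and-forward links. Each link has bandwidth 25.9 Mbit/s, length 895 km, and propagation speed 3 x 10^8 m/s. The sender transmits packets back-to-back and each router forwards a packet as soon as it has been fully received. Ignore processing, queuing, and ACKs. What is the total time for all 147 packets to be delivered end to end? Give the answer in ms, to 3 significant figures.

Per-hop transmission t_tx = L/R = 800/25900000 = 0.030888 ms.
Per-hop propagation t_prop = 895000/300000000 = 2.98333 ms.
Pipeline fill: first packet needs 2·t_tx to clear all hops; remaining 146 packets each add one t_tx.
Total = (2+147-1)·t_tx + 2·t_prop = 148·0.030888 + 2·2.98333 = 10.5 ms.

10.5 ms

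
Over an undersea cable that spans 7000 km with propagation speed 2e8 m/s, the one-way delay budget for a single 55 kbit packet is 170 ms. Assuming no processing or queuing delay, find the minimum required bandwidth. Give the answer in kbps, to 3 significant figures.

Propagation delay = 7000000 / 200000000 = 35 ms.
Transmission budget = 170 − 35 = 135 ms.
R ≥ L / t_tx = 55000 bits / 0.135 s = 407 kbps.

407 kbps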